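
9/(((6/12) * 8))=9/4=2.25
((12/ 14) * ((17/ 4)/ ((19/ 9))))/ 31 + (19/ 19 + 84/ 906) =1429899/ 1245146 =1.15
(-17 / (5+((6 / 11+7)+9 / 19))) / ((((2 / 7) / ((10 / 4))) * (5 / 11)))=-273581 / 10884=-25.14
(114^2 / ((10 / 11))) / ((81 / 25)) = 39710 / 9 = 4412.22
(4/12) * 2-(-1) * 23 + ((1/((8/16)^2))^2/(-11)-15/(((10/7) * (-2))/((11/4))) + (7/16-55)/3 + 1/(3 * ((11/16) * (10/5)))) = 823/44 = 18.70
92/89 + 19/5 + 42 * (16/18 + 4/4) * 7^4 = 254296363/1335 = 190484.17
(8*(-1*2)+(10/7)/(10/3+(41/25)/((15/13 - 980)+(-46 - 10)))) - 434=-10579110900/23531557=-449.57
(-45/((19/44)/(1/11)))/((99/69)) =-1380/209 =-6.60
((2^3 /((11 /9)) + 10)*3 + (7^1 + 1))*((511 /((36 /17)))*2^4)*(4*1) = 88120928 /99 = 890110.38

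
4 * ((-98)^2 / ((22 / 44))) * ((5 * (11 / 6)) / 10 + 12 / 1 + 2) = 1146077.33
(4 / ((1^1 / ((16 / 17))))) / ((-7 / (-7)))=64 / 17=3.76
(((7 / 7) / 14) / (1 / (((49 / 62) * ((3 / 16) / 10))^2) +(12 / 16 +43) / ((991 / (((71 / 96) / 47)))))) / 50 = 4601062368 / 14667121894391875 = 0.00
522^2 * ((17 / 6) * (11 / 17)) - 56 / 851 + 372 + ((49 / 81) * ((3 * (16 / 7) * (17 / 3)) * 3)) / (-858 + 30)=103381166098 / 206793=499925.85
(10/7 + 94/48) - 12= -1447/168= -8.61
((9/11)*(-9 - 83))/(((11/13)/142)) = -1528488/121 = -12632.13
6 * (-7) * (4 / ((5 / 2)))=-336 / 5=-67.20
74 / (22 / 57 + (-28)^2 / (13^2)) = 356421 / 24203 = 14.73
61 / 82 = 0.74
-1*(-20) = 20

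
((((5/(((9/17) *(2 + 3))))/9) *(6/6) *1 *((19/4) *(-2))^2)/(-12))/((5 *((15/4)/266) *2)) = -816221/72900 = -11.20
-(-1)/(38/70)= 35/19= 1.84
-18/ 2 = -9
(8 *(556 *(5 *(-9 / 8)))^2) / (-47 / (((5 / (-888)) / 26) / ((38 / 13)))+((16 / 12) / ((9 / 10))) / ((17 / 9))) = 9976881375 / 80884468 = 123.35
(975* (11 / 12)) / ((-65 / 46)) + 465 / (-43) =-55325 / 86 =-643.31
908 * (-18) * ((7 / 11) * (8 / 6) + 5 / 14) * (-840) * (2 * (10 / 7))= 3641443200 / 77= 47291470.13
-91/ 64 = -1.42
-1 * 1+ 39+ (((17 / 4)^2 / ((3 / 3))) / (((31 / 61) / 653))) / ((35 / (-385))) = -126610259 / 496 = -255262.62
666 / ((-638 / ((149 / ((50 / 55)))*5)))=-855.47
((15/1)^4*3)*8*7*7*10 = 595350000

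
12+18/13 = 174/13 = 13.38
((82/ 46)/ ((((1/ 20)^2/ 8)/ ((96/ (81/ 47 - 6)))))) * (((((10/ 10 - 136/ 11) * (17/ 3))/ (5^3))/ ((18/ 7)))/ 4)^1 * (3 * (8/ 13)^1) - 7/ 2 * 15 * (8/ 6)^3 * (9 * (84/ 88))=1941941680/ 180297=10770.79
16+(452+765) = 1233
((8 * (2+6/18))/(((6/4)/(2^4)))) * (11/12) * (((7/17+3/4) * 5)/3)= 486640/1377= 353.41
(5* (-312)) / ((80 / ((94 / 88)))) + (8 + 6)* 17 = 19111 / 88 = 217.17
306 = 306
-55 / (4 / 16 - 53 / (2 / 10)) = 220 / 1059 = 0.21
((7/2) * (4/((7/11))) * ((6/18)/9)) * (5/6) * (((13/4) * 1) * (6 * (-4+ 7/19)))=-16445/342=-48.08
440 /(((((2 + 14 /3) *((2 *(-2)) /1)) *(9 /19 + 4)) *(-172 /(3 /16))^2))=-5643 /1287495680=-0.00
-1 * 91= -91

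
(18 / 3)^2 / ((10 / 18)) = 324 / 5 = 64.80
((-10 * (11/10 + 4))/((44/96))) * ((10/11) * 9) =-110160/121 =-910.41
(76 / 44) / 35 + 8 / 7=459 / 385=1.19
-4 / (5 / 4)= -16 / 5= -3.20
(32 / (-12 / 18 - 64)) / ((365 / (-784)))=37632 / 35405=1.06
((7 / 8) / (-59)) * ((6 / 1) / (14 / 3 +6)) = -63 / 7552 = -0.01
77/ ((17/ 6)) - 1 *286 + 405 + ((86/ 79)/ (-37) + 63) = 10392726/ 49691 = 209.15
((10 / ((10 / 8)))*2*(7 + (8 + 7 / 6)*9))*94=134608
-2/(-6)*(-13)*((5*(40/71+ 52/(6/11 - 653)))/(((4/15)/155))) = -3103956375/509567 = -6091.36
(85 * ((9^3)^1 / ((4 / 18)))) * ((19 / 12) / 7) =3532005 / 56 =63071.52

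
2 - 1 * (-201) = 203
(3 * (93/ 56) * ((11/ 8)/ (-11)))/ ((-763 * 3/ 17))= 1581/ 341824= 0.00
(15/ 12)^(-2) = 0.64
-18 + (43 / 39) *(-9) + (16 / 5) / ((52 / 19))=-1739 / 65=-26.75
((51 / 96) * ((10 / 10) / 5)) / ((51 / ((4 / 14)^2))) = 1 / 5880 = 0.00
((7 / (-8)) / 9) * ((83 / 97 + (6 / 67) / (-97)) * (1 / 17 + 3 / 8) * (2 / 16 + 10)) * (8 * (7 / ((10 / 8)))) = -28907109 / 1767728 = -16.35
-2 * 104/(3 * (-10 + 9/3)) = 208/21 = 9.90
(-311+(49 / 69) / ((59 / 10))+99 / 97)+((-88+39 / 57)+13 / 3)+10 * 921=66153844298 / 7502853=8817.16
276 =276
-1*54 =-54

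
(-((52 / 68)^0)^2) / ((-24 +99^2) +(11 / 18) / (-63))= -1134 / 11087107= -0.00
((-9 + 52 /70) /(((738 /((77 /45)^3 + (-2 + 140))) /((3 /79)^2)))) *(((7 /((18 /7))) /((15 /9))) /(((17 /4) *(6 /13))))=-20160168301 /10492720256250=-0.00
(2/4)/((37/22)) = 11/37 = 0.30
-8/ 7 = -1.14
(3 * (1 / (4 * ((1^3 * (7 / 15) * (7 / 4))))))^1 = 45 / 49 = 0.92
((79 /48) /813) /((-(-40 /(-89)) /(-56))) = 49217 /195120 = 0.25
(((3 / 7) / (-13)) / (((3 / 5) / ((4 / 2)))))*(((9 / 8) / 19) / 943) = -45 / 6521788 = -0.00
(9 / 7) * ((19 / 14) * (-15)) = -2565 / 98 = -26.17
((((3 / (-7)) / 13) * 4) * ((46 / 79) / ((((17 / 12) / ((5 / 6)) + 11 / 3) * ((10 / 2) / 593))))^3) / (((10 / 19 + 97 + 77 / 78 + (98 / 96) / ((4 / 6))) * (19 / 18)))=-7471930134675456 / 2808250876020779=-2.66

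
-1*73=-73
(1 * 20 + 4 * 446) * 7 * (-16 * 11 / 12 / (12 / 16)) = -2222528 / 9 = -246947.56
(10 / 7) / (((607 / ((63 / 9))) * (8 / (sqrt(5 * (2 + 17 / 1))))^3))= 475 * sqrt(95) / 155392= 0.03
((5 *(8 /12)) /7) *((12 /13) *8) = 320 /91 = 3.52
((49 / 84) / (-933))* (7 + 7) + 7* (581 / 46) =5691203 / 64377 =88.40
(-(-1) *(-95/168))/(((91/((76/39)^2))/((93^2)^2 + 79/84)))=-215497329646085/122078502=-1765235.70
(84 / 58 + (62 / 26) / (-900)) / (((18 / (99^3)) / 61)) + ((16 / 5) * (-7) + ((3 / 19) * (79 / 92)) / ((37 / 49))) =5795240023251821 / 1219142600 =4753537.46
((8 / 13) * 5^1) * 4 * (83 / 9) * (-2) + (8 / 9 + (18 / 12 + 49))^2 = 10166965 / 4212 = 2413.81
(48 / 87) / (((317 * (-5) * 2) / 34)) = -272 / 45965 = -0.01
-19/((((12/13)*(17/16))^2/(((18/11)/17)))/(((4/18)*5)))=-1027520/486387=-2.11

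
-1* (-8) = 8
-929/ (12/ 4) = -309.67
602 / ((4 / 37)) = 11137 / 2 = 5568.50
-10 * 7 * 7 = -490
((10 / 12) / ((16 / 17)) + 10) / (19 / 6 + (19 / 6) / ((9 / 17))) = 495 / 416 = 1.19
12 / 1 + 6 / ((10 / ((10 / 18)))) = 37 / 3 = 12.33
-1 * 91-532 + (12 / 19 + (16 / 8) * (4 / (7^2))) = -579273 / 931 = -622.21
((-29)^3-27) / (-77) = 3488 / 11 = 317.09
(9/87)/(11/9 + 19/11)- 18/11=-149157/93148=-1.60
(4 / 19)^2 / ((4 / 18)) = 72 / 361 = 0.20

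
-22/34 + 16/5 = 217/85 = 2.55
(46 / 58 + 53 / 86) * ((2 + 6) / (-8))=-3515 / 2494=-1.41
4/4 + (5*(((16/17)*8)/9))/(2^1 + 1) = 1099/459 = 2.39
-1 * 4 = -4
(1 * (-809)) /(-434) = 809 /434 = 1.86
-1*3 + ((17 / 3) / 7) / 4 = -235 / 84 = -2.80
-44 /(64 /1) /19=-11 /304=-0.04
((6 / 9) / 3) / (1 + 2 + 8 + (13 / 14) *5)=28 / 1971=0.01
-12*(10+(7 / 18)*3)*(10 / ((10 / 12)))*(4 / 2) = -3216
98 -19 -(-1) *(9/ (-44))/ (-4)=13913/ 176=79.05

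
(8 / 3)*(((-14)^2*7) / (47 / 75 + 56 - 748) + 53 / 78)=-21111964 / 6066801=-3.48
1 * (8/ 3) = 8/ 3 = 2.67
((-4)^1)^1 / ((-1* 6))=2 / 3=0.67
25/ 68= 0.37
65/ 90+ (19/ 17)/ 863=191065/ 264078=0.72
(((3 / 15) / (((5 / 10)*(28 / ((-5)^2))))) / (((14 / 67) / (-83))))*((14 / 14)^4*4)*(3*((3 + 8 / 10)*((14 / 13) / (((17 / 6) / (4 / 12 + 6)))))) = -24090252 / 1547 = -15572.24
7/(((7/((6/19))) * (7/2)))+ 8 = 8.09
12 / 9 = 4 / 3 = 1.33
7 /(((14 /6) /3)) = 9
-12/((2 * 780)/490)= -49/13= -3.77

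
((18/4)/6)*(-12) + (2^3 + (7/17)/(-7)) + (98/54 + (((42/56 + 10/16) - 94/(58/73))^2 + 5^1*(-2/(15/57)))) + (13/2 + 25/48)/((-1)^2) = 337069362143/24705216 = 13643.65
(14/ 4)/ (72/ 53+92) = 371/ 9896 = 0.04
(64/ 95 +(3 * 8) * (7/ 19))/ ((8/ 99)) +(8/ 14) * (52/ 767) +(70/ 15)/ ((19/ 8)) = 119.76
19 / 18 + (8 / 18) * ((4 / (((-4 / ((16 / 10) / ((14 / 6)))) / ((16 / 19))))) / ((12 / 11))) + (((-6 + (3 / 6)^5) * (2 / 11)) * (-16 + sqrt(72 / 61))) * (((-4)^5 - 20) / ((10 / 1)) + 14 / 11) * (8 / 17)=-2303128869 / 2735810 + 3250056 * sqrt(122) / 627385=-784.63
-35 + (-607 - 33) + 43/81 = -54632/81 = -674.47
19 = 19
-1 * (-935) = 935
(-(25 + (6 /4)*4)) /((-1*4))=31 /4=7.75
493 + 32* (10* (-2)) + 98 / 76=-5537 / 38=-145.71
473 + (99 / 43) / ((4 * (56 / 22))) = 2279057 / 4816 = 473.23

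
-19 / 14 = -1.36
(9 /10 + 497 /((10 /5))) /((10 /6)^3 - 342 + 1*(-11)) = -0.72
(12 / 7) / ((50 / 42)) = 36 / 25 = 1.44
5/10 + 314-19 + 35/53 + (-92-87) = 12419/106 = 117.16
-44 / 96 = -11 / 24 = -0.46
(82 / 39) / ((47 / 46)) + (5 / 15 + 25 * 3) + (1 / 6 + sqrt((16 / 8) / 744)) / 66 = sqrt(93) / 12276 + 18725867 / 241956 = 77.39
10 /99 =0.10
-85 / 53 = -1.60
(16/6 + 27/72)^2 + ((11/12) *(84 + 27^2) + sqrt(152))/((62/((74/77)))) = 74 *sqrt(38)/2387 + 2600281/124992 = 20.99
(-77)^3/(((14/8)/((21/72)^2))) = -3195731/144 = -22192.58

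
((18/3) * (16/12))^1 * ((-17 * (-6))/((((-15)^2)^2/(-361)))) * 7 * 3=-687344/5625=-122.19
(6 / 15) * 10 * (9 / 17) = 36 / 17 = 2.12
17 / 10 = 1.70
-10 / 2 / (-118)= 5 / 118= 0.04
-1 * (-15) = 15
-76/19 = -4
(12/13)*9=108/13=8.31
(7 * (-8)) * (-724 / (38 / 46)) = 932512 / 19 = 49079.58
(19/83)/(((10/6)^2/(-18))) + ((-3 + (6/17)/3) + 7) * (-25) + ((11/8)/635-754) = -858.42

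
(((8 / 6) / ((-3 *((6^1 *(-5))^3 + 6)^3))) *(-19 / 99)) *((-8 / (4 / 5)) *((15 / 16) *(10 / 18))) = 2375 / 105155183375781264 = 0.00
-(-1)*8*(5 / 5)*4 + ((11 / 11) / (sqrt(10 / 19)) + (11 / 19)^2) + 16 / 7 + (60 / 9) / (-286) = sqrt(190) / 10 + 37506653 / 1084083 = 35.98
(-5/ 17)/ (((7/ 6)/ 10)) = -300/ 119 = -2.52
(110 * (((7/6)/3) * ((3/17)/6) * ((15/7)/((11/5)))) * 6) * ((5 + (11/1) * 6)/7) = 8875/119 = 74.58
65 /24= 2.71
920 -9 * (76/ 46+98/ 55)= 1124704/ 1265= 889.09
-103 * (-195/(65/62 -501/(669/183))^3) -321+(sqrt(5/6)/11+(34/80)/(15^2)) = -19205615061716549699808649/59829440246863199127000+sqrt(30)/66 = -320.92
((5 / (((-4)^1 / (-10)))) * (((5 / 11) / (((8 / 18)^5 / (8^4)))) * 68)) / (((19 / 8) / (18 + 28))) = 1767514564.59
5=5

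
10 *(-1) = -10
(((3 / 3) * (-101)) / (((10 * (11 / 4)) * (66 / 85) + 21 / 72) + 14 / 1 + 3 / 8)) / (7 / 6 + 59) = -30906 / 663157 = -0.05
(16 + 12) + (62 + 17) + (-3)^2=116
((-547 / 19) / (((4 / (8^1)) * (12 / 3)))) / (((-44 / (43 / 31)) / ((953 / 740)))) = 22415513 / 38355680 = 0.58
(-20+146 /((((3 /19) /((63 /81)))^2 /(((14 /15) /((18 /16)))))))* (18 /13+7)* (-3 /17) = -4319.20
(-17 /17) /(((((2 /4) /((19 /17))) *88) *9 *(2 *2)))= -19 /26928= -0.00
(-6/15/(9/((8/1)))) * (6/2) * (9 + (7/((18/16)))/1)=-2192/135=-16.24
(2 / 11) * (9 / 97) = 18 / 1067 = 0.02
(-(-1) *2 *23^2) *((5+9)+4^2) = 31740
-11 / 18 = -0.61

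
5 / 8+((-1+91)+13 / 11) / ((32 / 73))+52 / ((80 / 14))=383211 / 1760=217.73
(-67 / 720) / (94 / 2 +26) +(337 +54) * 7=143856653 / 52560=2737.00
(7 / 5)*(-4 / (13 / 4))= -112 / 65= -1.72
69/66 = 23/22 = 1.05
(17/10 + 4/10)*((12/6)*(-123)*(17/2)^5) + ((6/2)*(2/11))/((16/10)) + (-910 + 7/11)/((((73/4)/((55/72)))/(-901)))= -26465298502837/1156320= -22887521.19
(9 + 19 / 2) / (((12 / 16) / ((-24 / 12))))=-148 / 3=-49.33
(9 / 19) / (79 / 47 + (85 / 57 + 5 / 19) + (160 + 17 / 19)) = 1269 / 440240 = 0.00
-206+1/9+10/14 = -12926/63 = -205.17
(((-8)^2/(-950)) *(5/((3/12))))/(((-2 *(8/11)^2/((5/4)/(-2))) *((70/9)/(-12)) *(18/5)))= 363/1064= 0.34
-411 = -411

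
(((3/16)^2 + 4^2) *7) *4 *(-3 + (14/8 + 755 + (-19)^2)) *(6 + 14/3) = 128129365/24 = 5338723.54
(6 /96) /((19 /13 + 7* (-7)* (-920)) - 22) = 13 /9372368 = 0.00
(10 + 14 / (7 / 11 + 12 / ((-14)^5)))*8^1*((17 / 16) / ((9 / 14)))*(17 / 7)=8704048246 / 8470431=1027.58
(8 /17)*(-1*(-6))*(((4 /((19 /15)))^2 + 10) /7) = 49440 /6137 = 8.06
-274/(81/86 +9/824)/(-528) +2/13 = 10116143/14482611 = 0.70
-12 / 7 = -1.71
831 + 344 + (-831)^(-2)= 811409176 / 690561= 1175.00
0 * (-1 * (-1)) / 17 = 0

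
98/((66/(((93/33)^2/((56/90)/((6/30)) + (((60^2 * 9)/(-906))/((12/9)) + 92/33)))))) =-21331317/37844686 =-0.56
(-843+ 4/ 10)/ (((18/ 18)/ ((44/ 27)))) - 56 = -192932/ 135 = -1429.13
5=5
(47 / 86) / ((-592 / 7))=-329 / 50912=-0.01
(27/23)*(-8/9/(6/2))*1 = -0.35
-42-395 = -437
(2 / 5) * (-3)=-6 / 5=-1.20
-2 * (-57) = 114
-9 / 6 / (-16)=3 / 32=0.09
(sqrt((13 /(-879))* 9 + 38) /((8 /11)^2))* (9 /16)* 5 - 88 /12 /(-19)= 22 /57 + 5445* sqrt(3250835) /300032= 33.11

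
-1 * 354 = -354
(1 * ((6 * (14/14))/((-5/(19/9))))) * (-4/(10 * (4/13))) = 247/75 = 3.29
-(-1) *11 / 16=11 / 16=0.69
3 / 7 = 0.43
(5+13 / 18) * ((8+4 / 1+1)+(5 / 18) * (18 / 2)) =3193 / 36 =88.69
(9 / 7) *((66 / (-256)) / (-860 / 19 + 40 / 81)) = 457083 / 61734400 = 0.01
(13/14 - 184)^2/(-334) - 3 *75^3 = -82859443969/65464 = -1265725.34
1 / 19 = 0.05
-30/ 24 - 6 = -29/ 4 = -7.25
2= 2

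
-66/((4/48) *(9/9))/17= -792/17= -46.59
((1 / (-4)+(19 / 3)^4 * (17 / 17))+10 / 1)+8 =527035 / 324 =1626.65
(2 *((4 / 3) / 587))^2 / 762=32 / 1181527101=0.00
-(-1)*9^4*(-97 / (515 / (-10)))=1272834 / 103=12357.61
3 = 3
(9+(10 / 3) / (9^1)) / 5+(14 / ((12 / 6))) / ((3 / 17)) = 41.54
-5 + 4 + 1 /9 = -8 /9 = -0.89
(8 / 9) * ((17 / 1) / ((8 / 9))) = 17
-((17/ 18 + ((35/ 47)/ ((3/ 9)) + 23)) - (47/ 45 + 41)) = 7457/ 470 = 15.87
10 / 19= 0.53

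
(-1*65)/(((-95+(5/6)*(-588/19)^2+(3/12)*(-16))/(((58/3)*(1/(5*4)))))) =-136097/1514286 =-0.09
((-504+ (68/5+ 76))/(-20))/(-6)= -3.45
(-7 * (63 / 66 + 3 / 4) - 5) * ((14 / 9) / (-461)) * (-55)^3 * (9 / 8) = -78876875 / 7376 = -10693.72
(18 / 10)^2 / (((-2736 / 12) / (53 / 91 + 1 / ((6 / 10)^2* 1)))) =-2064 / 43225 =-0.05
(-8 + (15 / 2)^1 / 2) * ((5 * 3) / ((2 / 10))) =-1275 / 4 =-318.75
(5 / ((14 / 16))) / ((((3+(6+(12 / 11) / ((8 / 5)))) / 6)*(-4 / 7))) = -440 / 71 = -6.20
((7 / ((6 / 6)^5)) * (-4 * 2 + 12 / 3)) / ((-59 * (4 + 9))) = 28 / 767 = 0.04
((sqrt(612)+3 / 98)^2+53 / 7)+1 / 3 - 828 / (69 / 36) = 18*sqrt(17) / 49+5413939 / 28812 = 189.42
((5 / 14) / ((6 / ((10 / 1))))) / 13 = 25 / 546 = 0.05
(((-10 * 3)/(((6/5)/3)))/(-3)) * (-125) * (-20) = 62500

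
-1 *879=-879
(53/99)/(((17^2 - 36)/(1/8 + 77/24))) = 0.01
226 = 226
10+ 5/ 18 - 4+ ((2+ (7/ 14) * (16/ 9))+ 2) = 67/ 6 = 11.17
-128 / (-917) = 128 / 917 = 0.14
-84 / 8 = -21 / 2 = -10.50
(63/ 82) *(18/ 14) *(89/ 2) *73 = 526257/ 164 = 3208.88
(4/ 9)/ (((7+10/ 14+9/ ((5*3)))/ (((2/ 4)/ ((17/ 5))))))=350/ 44523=0.01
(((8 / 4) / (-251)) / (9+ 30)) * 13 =-2 / 753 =-0.00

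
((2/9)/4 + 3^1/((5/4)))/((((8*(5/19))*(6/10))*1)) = 4199/2160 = 1.94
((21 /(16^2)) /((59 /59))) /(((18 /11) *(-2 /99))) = -2541 /1024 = -2.48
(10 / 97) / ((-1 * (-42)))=5 / 2037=0.00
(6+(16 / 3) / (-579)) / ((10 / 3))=5203 / 2895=1.80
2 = 2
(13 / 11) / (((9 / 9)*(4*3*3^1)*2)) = 13 / 792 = 0.02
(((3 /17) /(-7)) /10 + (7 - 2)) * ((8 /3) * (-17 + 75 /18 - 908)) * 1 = -773110 /63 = -12271.59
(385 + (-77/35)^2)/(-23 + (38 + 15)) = 4873/375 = 12.99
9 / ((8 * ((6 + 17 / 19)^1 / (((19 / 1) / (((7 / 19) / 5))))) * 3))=102885 / 7336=14.02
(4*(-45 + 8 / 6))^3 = -5328808.30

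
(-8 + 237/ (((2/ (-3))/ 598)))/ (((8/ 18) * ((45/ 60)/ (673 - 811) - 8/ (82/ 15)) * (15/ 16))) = 2749425888/ 7915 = 347369.03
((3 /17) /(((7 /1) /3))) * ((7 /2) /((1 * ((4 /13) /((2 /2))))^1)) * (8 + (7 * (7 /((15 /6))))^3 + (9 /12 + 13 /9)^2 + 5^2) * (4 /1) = 15936842441 /612000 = 26040.59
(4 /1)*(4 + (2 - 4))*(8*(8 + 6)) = 896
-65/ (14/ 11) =-715/ 14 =-51.07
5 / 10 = 1 / 2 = 0.50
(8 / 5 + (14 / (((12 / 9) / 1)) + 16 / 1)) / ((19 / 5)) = 281 / 38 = 7.39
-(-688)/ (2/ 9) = 3096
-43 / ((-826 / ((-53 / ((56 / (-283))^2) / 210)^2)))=774757763633827 / 358237251993600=2.16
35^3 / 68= 630.51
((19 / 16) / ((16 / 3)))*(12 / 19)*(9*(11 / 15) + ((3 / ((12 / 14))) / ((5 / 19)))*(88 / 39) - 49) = -453 / 260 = -1.74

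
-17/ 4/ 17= -1/ 4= -0.25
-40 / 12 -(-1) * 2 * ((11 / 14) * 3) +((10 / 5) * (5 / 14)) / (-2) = 43 / 42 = 1.02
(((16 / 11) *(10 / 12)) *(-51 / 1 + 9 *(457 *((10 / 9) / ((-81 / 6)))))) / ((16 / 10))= -262925 / 891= -295.09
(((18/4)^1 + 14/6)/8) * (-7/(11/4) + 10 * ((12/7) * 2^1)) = 25051/924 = 27.11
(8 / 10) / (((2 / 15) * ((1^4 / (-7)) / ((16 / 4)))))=-168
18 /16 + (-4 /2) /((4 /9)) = -3.38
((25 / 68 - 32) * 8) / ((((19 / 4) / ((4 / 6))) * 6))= -1912 / 323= -5.92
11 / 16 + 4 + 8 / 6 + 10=769 / 48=16.02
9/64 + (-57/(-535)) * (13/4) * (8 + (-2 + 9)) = 36531/6848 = 5.33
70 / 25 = 14 / 5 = 2.80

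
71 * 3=213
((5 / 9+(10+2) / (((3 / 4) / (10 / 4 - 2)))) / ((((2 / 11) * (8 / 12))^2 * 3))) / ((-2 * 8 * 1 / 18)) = -27951 / 128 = -218.37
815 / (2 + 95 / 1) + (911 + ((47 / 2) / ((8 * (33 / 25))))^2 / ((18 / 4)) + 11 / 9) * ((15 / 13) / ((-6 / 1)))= -167.24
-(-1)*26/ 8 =13/ 4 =3.25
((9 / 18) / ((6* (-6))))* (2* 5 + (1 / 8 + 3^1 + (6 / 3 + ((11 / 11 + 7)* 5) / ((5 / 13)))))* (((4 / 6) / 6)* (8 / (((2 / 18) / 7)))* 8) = -6671 / 9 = -741.22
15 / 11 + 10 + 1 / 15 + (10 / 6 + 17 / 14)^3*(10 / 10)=144012511 / 4074840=35.34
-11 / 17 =-0.65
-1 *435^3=-82312875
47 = 47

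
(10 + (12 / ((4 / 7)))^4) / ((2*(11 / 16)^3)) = 36210688 / 121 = 299261.88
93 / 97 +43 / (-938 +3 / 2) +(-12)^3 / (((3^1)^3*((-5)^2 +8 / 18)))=-66669293 / 41604949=-1.60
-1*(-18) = 18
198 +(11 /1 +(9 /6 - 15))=391 /2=195.50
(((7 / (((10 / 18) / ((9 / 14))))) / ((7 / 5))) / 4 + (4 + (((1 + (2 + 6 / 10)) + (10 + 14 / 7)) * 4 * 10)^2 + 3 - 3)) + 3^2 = 21805865 / 56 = 389390.45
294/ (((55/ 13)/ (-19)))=-72618/ 55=-1320.33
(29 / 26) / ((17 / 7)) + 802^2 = 284296371 / 442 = 643204.46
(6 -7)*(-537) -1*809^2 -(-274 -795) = -652875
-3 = -3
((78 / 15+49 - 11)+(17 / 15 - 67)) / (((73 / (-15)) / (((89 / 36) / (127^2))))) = 0.00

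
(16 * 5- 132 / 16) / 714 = 41 / 408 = 0.10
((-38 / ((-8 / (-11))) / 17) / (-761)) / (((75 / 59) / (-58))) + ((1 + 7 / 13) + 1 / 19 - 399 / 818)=90084474749 / 98020091325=0.92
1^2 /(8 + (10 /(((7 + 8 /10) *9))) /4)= 702 /5641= 0.12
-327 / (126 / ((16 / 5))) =-872 / 105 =-8.30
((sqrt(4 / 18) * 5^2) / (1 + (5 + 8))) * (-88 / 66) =-50 * sqrt(2) / 63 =-1.12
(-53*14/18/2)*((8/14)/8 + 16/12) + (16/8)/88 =-17185/594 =-28.93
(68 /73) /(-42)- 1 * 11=-16897 /1533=-11.02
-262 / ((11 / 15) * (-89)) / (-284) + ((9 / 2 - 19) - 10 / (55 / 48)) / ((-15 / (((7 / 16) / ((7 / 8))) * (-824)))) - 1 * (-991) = 353.01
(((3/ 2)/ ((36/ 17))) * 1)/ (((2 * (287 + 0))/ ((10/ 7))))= 85/ 48216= 0.00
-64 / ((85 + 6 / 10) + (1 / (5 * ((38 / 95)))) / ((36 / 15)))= -7680 / 10297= -0.75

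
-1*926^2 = -857476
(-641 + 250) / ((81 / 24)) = -3128 / 27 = -115.85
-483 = -483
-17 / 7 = -2.43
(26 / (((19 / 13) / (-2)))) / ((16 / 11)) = -1859 / 76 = -24.46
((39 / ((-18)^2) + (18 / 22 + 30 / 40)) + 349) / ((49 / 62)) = 6457579 / 14553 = 443.73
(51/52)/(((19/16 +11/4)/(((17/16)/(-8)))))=-289/8736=-0.03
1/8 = 0.12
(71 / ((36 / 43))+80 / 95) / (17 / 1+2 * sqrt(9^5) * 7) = 58583 / 2338596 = 0.03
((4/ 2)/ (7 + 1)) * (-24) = -6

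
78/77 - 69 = -5235/77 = -67.99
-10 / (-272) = 5 / 136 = 0.04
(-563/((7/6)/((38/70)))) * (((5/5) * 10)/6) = -436.61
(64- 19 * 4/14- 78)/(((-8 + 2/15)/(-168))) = -24480/59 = -414.92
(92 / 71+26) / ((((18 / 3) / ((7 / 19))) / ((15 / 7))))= 255 / 71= 3.59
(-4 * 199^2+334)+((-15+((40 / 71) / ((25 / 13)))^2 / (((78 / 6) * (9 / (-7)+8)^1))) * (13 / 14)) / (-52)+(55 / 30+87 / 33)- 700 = -1737848913093067 / 10946027400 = -158765.26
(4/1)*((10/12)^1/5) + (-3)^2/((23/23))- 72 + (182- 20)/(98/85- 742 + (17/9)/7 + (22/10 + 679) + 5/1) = -5705506/87357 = -65.31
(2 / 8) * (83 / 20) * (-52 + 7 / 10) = -53.22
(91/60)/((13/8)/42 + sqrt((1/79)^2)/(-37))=39.55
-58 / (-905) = 58 / 905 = 0.06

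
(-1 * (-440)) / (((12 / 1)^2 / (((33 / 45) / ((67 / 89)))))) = 10769 / 3618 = 2.98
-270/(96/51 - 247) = 510/463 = 1.10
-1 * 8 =-8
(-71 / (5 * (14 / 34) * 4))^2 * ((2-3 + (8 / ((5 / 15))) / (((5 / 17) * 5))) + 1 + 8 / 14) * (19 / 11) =2168.63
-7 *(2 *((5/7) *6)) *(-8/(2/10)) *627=1504800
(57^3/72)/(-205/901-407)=-6179959/978432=-6.32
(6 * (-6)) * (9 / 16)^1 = -81 / 4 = -20.25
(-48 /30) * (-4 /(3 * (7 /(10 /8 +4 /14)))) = 0.47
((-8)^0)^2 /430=1 /430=0.00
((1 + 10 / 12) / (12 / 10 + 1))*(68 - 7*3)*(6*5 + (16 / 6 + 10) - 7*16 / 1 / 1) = -24440 / 9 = -2715.56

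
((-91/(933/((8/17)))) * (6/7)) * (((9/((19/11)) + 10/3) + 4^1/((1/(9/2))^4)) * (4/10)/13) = -601480/301359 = -2.00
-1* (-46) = 46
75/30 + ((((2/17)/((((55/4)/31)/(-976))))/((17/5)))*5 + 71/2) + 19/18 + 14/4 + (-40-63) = -12621536/28611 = -441.14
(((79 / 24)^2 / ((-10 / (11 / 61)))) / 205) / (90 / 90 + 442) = -68651 / 31908758400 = -0.00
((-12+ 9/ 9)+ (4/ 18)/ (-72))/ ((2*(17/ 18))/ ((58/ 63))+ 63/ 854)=-1261297/ 243648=-5.18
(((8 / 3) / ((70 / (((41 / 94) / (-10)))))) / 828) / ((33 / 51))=-697 / 224739900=-0.00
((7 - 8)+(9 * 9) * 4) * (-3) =-969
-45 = -45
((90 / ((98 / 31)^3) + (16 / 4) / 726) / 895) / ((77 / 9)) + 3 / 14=842355429561 / 3924165924140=0.21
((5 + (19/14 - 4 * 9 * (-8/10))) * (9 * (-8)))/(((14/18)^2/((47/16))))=-12291.73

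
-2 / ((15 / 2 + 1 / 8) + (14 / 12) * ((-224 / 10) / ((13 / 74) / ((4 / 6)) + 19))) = -0.32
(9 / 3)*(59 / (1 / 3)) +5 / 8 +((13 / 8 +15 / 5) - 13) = 2093 / 4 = 523.25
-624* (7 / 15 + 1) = -4576 / 5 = -915.20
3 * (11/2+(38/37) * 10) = 3501/74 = 47.31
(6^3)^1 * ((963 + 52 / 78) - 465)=107712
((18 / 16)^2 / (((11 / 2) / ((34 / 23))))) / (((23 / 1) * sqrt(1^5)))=1377 / 93104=0.01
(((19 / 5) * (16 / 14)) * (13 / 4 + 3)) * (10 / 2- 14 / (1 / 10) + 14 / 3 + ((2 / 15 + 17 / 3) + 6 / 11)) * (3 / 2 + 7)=-6607934 / 231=-28605.77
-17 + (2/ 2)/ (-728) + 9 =-5825/ 728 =-8.00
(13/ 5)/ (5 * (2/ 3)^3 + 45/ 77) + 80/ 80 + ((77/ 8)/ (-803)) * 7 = 27272893/ 12541400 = 2.17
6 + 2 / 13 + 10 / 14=6.87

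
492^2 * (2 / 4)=121032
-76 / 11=-6.91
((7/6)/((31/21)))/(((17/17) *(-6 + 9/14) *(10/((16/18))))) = -1372/104625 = -0.01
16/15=1.07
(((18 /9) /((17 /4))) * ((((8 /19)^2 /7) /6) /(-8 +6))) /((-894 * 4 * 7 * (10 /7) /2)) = 16 /288040095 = 0.00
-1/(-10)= 0.10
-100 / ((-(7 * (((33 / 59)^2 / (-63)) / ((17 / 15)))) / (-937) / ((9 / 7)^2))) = 29942378460 / 5929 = 5050156.60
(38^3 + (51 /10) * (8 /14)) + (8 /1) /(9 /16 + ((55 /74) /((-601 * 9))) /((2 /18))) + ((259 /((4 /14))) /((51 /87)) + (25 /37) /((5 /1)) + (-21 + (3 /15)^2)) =2480127507965073 /43962413950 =56414.73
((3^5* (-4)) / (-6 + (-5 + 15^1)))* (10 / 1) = -2430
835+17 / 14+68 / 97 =1136531 / 1358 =836.92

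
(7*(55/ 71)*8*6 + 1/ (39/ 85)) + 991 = 3470834/ 2769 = 1253.46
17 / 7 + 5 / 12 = 239 / 84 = 2.85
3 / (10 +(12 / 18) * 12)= 1 / 6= 0.17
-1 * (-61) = 61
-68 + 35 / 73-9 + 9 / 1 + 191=9014 / 73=123.48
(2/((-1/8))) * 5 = -80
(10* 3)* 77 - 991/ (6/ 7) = 6923/ 6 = 1153.83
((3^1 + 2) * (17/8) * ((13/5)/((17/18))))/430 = 117/1720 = 0.07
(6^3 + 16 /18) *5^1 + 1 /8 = 78089 /72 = 1084.57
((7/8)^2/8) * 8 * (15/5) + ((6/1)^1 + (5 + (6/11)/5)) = 47189/3520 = 13.41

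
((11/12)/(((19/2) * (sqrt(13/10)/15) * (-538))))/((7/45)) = -2475 * sqrt(130)/1860404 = -0.02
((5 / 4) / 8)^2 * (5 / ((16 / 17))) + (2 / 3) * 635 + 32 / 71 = 1479370769 / 3489792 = 423.91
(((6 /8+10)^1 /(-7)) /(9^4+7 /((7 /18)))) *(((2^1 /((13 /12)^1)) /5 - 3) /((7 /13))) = 19 /16660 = 0.00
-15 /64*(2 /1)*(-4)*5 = 75 /8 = 9.38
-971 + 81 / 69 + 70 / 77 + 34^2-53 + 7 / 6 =205309 / 1518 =135.25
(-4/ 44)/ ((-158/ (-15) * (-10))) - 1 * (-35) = 35.00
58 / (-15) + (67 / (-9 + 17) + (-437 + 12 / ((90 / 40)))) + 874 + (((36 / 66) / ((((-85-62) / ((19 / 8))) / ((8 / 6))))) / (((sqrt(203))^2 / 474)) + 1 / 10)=5868001721 / 13130040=446.91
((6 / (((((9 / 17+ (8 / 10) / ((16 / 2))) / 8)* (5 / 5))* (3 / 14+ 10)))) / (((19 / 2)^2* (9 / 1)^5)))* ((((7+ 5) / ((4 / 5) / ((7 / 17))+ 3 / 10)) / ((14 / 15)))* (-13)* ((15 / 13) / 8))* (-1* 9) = 9520000 / 70244396937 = 0.00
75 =75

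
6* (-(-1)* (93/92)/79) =279/3634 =0.08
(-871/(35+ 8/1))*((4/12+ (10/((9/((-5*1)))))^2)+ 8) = -2765425/3483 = -793.98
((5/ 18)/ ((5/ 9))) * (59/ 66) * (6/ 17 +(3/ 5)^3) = 23777/ 93500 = 0.25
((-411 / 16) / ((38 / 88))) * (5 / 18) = -7535 / 456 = -16.52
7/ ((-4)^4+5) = 7/ 261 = 0.03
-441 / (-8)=441 / 8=55.12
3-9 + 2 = -4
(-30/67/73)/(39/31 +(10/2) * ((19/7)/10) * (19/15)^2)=-2929500/1640827789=-0.00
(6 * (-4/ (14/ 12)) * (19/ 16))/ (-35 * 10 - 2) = 171/ 2464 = 0.07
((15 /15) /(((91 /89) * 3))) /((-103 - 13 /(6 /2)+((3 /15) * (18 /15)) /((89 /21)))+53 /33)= -2178275 /706056897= -0.00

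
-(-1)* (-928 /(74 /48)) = -22272 /37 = -601.95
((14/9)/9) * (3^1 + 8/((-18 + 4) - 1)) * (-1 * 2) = -1036/1215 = -0.85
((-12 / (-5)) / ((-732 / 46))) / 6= -23 / 915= -0.03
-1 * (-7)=7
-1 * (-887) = 887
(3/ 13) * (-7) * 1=-21/ 13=-1.62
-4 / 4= -1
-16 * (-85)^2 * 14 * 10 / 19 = -851789.47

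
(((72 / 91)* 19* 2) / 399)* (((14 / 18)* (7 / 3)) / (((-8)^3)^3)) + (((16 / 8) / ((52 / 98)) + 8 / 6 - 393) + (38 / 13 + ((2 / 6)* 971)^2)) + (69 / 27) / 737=25166282482166197 / 241113759744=104375.14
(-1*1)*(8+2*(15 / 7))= -86 / 7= -12.29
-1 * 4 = -4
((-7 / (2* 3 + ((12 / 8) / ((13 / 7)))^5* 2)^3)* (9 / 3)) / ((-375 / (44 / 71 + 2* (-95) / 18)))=-9317804618650564662685696 / 5008509338361693208719996375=-0.00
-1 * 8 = -8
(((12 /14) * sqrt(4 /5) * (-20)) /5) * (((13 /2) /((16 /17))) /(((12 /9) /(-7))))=1989 * sqrt(5) /40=111.19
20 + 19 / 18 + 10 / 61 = 23299 / 1098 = 21.22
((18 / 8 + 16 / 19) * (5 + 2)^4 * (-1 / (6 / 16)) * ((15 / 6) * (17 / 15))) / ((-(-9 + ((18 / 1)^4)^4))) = 9591995 / 20766159817517617052157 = 0.00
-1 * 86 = -86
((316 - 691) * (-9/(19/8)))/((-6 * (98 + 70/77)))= -2.39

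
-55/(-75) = 11/15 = 0.73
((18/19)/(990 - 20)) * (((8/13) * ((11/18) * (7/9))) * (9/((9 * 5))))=308/5390775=0.00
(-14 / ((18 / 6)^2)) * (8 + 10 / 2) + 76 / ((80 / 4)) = -739 / 45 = -16.42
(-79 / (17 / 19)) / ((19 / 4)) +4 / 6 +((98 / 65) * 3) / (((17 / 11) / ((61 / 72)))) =-204761 / 13260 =-15.44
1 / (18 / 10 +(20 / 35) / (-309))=10815 / 19447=0.56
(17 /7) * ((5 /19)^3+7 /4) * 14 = 824721 /13718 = 60.12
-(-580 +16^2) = 324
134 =134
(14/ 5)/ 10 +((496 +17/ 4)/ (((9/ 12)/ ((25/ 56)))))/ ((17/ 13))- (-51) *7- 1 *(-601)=28226439/ 23800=1185.98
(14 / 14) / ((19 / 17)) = 17 / 19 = 0.89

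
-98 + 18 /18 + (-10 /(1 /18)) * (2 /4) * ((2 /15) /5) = -497 /5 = -99.40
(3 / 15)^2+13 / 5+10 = 316 / 25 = 12.64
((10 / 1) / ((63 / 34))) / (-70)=-34 / 441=-0.08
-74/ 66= -37/ 33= -1.12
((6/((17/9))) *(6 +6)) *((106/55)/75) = 22896/23375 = 0.98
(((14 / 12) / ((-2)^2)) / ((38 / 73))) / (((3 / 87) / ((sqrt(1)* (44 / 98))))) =23287 / 3192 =7.30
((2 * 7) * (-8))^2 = 12544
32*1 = 32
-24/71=-0.34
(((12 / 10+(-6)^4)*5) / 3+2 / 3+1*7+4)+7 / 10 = 65231 / 30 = 2174.37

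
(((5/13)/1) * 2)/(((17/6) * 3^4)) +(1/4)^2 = 0.07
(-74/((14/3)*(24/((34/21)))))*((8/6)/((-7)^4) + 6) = -6.42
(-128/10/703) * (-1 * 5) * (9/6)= 96/703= 0.14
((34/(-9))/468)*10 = -85/1053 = -0.08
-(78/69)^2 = -676/529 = -1.28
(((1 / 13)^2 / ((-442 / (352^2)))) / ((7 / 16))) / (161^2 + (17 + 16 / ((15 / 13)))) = -7434240 / 50887004077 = -0.00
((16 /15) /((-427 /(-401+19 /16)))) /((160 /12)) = 0.07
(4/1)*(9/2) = 18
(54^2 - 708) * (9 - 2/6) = 19136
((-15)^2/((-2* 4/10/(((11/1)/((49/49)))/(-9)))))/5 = 275/4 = 68.75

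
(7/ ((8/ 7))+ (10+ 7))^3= 6331625/ 512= 12366.46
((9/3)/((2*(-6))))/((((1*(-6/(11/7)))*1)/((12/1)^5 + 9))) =912417/56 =16293.16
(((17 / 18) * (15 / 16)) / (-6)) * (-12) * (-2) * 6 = -85 / 4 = -21.25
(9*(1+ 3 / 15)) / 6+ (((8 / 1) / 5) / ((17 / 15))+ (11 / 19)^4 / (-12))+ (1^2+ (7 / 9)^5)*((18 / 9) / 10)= 9051022230581 / 2616410407860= 3.46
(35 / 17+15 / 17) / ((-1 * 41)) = -50 / 697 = -0.07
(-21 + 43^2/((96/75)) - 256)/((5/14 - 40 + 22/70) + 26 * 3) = 1307635/43312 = 30.19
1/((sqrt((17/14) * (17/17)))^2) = 0.82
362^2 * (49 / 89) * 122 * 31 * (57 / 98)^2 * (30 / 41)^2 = 362302136458200 / 7330841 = 49421633.41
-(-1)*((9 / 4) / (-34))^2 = 81 / 18496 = 0.00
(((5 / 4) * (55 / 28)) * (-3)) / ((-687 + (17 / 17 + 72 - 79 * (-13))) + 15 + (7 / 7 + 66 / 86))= -215 / 12544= -0.02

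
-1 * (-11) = 11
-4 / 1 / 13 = -4 / 13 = -0.31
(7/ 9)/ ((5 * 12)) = 7/ 540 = 0.01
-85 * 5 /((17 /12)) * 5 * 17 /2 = -12750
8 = 8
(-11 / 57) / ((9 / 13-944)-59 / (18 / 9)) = 0.00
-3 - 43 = -46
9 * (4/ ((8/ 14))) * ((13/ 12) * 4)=273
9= 9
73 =73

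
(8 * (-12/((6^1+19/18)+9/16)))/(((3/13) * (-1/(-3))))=-179712/1097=-163.82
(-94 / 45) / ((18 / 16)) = -752 / 405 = -1.86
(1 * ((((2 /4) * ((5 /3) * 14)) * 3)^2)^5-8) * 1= 2758547353515617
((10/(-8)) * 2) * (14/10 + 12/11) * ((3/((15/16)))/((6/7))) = -3836/165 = -23.25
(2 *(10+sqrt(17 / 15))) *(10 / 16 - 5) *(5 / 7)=-125 / 2 - 5 *sqrt(255) / 12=-69.15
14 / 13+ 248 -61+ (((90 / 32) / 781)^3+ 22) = 210.08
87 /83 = 1.05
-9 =-9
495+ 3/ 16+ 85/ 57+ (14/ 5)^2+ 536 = 23723827/ 22800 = 1040.52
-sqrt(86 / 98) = -sqrt(43) / 7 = -0.94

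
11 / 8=1.38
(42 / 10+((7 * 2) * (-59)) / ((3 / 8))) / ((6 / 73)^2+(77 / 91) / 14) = -31983666806 / 977565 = -32717.69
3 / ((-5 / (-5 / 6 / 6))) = 1 / 12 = 0.08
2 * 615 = 1230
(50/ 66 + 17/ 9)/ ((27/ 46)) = 12052/ 2673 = 4.51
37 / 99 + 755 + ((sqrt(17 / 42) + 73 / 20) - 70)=sqrt(714) / 42 + 1364267 / 1980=689.66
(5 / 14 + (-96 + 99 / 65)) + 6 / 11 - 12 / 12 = -946689 / 10010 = -94.57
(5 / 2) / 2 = 5 / 4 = 1.25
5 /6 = 0.83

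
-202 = -202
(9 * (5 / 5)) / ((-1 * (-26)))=9 / 26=0.35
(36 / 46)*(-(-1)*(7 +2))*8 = 1296 / 23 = 56.35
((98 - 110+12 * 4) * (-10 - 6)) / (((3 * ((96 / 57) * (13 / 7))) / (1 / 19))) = -42 / 13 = -3.23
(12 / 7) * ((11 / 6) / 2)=11 / 7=1.57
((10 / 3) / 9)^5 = 100000 / 14348907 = 0.01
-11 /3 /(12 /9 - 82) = 1 /22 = 0.05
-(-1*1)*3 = 3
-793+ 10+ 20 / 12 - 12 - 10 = -2410 / 3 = -803.33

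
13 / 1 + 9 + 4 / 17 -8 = 242 / 17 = 14.24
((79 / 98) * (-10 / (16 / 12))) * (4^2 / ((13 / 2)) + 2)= -34365 / 1274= -26.97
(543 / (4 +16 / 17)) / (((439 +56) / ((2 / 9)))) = 3077 / 62370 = 0.05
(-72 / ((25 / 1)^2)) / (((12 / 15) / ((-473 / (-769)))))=-8514 / 96125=-0.09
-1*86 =-86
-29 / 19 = -1.53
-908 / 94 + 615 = 28451 / 47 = 605.34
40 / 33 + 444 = 14692 / 33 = 445.21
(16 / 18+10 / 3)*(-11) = -418 / 9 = -46.44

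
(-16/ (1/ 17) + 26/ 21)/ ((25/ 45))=-17058/ 35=-487.37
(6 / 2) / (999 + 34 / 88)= 132 / 43973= 0.00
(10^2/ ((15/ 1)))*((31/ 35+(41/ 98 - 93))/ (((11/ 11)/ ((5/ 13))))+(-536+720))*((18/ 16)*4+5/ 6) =30317600/ 5733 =5288.26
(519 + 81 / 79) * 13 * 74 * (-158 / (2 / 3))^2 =28099348524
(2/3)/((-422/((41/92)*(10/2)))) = -205/58236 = -0.00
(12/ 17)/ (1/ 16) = 192/ 17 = 11.29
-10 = -10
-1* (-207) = 207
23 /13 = 1.77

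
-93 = -93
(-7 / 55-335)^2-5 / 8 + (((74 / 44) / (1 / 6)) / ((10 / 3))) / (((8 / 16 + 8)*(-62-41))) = 4759032014597 / 42374200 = 112309.66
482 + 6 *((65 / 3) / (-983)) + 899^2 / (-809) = -411257699 / 795247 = -517.14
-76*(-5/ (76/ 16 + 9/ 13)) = 19760/ 283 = 69.82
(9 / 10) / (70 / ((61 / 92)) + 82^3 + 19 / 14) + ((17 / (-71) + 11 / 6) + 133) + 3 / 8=541572923825057 / 4012575715320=134.97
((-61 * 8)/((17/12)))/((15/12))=-23424/85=-275.58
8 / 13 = 0.62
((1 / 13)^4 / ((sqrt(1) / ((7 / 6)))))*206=721 / 85683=0.01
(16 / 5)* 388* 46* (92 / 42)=13136128 / 105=125105.98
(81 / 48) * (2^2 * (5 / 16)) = 2.11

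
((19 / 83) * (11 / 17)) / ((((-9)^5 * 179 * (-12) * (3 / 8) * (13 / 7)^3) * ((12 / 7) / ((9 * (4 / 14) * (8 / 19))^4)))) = 360448 / 924862515884541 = 0.00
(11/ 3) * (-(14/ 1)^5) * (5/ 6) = -14790160/ 9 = -1643351.11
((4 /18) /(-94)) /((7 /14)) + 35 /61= 14683 /25803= 0.57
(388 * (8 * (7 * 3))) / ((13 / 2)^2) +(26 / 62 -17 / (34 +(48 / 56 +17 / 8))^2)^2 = 4609898799700555387825 / 2987655289282491529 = 1542.98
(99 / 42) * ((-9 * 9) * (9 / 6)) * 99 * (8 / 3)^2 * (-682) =137505229.71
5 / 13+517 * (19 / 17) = 127784 / 221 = 578.21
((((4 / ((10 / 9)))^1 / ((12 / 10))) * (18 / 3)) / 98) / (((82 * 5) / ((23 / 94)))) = 207 / 1888460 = 0.00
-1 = -1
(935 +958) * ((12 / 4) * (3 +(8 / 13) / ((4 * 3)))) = 225267 / 13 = 17328.23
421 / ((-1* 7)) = -421 / 7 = -60.14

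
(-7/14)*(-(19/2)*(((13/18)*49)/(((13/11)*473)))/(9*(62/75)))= 23275/575856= 0.04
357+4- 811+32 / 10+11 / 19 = -42391 / 95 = -446.22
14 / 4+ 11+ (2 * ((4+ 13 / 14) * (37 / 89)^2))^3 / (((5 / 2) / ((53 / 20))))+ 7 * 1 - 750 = -3082250312490438091 / 4261614569990575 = -723.26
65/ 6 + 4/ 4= 71/ 6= 11.83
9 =9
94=94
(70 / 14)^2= 25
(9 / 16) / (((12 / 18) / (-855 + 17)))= -11313 / 16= -707.06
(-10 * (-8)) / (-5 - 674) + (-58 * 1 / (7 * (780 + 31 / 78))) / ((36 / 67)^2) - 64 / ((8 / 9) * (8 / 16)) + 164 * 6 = 18467464733 / 21989124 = 839.85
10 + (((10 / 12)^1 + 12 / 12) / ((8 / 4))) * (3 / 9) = 371 / 36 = 10.31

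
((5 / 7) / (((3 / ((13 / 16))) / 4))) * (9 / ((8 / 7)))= 195 / 32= 6.09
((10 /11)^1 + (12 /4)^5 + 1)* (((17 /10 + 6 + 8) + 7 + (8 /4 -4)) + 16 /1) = 494349 /55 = 8988.16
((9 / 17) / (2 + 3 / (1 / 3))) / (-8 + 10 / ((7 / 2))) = -0.01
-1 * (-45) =45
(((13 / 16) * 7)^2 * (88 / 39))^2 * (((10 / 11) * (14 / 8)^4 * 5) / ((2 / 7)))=1875433885325 / 2359296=794912.50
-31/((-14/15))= 465/14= 33.21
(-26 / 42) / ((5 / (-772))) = 10036 / 105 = 95.58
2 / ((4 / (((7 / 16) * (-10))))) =-35 / 16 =-2.19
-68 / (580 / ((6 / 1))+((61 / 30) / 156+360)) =-318240 / 2137261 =-0.15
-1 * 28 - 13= -41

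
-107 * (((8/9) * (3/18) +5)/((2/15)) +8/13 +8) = -5053.24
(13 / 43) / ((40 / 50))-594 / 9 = -11287 / 172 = -65.62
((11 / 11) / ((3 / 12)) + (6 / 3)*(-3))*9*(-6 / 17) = 108 / 17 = 6.35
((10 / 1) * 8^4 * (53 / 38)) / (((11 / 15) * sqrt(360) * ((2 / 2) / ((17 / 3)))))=4613120 * sqrt(10) / 627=23266.29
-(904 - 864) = -40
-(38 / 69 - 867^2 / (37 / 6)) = 311197840 / 2553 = 121894.96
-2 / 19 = -0.11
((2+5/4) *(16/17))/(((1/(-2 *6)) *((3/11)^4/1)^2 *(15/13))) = -579626414224/557685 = -1039343.74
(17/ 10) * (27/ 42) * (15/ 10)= 459/ 280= 1.64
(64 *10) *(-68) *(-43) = 1871360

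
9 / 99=1 / 11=0.09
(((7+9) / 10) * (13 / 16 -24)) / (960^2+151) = -371 / 9217510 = -0.00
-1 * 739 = -739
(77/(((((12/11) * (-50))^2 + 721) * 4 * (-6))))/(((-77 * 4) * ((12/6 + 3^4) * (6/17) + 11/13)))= 26741/285990940896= 0.00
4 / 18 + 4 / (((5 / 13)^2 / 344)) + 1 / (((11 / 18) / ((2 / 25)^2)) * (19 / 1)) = 10935643498 / 1175625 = 9301.98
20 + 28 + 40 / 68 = 826 / 17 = 48.59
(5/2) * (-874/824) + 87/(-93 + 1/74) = -20339897/5669944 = -3.59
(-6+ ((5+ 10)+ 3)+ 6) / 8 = 9 / 4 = 2.25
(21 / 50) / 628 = 21 / 31400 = 0.00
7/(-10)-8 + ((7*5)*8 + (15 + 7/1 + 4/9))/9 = 20173/810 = 24.90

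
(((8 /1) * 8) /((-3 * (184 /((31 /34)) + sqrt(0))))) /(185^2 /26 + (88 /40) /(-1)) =-16120 /200394147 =-0.00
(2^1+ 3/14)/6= 31/84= 0.37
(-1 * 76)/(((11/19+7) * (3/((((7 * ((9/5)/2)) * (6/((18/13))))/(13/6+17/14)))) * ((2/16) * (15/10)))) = -143.95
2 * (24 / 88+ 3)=72 / 11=6.55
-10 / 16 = -5 / 8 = -0.62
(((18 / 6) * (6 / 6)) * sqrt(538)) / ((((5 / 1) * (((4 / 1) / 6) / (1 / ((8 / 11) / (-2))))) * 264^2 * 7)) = -sqrt(538) / 197120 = -0.00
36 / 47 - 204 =-9552 / 47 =-203.23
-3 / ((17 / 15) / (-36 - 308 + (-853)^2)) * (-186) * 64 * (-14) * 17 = -5454138412800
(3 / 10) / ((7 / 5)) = 3 / 14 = 0.21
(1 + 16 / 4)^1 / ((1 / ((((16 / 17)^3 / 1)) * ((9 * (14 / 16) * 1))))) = 161280 / 4913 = 32.83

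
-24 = -24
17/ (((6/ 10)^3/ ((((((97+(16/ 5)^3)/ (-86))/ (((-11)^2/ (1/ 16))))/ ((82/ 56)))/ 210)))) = -91919/ 460777680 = -0.00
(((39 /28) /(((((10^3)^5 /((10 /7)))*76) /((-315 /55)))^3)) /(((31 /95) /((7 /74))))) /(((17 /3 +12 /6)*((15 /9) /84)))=-0.00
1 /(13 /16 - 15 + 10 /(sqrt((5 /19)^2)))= 16 /381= 0.04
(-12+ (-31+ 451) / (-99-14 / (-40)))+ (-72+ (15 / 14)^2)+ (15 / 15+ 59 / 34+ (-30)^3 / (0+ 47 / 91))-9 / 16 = -64714600697583 / 1235918768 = -52361.53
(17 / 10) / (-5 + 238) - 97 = -225993 / 2330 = -96.99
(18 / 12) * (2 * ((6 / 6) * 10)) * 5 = 150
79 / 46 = 1.72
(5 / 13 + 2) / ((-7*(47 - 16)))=-1 / 91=-0.01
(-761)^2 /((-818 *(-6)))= 579121 /4908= 118.00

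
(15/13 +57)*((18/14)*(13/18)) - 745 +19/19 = -690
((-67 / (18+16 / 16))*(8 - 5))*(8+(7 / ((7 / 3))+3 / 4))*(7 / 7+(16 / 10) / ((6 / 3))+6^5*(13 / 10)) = -477574191 / 380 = -1256774.19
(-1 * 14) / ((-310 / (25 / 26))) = 35 / 806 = 0.04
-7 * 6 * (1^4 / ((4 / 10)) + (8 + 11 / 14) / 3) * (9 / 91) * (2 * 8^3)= -2101248 / 91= -23090.64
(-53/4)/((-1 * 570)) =53/2280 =0.02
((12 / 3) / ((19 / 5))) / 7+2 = 286 / 133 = 2.15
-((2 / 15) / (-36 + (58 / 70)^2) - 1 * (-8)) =-1037726 / 129777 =-8.00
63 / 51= 21 / 17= 1.24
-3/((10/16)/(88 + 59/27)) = -3896/9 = -432.89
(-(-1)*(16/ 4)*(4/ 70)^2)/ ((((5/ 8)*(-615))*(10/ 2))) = -128/ 18834375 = -0.00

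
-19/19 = -1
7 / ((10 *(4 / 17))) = 119 / 40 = 2.98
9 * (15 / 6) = 45 / 2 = 22.50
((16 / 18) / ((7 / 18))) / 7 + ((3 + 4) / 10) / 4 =983 / 1960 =0.50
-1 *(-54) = 54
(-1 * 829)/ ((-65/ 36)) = 29844/ 65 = 459.14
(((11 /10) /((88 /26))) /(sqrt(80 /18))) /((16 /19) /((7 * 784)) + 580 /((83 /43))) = 7031843 * sqrt(10) /43342416800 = 0.00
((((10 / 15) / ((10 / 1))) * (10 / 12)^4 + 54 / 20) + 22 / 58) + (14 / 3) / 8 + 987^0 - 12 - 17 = -24.31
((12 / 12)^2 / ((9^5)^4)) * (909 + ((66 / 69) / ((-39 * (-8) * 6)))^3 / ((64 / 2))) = 290218381512525107 / 3881603952143252224289462848241664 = 0.00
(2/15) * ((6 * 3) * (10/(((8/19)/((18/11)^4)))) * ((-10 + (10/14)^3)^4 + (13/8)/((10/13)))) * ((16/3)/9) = 2115842678607505721904/1013251429549205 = 2088171.42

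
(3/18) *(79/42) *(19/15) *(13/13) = 1501/3780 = 0.40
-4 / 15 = -0.27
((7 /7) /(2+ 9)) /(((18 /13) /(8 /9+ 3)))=455 /1782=0.26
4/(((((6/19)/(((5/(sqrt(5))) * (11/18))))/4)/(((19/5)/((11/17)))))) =24548 * sqrt(5)/135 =406.60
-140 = -140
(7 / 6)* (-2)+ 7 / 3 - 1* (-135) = 135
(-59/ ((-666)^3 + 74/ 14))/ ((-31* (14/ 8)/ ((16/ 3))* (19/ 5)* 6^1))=-1888/ 2192343088707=-0.00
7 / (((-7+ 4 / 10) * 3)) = -35 / 99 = -0.35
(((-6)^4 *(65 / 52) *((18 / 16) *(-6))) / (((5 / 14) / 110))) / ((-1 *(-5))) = -673596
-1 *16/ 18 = -8/ 9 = -0.89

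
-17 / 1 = -17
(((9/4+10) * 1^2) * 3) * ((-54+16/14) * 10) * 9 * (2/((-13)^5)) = 349650/371293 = 0.94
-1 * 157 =-157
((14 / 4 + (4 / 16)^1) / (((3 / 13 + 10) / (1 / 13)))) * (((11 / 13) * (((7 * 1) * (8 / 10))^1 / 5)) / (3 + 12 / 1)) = 11 / 6175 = 0.00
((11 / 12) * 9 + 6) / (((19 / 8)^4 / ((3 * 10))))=92160 / 6859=13.44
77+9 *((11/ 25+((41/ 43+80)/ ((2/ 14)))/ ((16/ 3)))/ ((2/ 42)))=348156977/ 17200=20241.68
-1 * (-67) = 67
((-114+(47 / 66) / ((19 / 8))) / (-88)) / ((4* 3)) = 0.11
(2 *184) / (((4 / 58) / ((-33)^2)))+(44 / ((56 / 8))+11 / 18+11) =732176159 / 126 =5810921.90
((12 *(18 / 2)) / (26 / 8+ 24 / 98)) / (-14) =-1512 / 685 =-2.21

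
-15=-15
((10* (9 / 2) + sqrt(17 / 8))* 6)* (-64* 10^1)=-172800 - 960* sqrt(34)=-178397.71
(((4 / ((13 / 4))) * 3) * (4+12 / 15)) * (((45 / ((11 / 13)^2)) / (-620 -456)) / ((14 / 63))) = -151632 / 32549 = -4.66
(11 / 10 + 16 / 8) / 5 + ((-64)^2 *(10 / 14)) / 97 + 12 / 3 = 1180849 / 33950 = 34.78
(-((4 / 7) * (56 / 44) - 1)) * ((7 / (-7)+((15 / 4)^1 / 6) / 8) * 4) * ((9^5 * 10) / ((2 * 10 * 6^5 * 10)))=-43011 / 112640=-0.38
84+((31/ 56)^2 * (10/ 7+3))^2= 41366289217/ 481890304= 85.84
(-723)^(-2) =1 /522729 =0.00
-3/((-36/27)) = 9/4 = 2.25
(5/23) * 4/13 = 20/299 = 0.07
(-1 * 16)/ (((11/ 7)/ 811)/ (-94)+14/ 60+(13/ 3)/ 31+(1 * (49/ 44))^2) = -3843218184960/ 387512558339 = -9.92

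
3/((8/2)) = 3/4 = 0.75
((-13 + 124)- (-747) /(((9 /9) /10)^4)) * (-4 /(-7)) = 29880444 /7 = 4268634.86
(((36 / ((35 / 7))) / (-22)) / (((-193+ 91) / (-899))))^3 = -19617462873 / 817400375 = -24.00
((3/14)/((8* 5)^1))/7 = 3/3920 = 0.00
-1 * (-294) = 294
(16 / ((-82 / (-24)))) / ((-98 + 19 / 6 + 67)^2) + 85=97200077 / 1143449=85.01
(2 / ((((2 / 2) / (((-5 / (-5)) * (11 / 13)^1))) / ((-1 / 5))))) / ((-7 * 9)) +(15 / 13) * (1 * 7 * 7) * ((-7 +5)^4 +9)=1413.47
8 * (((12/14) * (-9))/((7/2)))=-17.63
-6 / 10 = -3 / 5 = -0.60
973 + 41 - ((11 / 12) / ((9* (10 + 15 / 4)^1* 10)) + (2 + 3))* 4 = 670948 / 675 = 994.00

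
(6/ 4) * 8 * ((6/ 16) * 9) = 81/ 2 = 40.50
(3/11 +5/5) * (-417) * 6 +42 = -34566/11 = -3142.36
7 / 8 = 0.88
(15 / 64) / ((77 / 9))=135 / 4928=0.03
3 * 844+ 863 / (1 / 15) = 15477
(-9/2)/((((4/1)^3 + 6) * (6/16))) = -6/35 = -0.17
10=10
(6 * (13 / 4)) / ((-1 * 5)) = -39 / 10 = -3.90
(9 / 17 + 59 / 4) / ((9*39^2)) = 1039 / 930852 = 0.00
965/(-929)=-965/929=-1.04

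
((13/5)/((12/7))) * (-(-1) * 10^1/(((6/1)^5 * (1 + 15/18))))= 91/85536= 0.00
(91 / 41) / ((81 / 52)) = 4732 / 3321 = 1.42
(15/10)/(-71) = -3/142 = -0.02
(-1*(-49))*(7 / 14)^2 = 49 / 4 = 12.25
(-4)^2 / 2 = 8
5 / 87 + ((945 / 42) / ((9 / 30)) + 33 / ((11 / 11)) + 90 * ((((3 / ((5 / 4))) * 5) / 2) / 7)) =112787 / 609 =185.20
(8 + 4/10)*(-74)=-3108/5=-621.60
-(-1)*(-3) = -3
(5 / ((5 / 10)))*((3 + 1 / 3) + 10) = 400 / 3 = 133.33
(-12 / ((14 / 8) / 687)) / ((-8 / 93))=383346 / 7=54763.71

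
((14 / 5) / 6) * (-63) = -147 / 5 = -29.40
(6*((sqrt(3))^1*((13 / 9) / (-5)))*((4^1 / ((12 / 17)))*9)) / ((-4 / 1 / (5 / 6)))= 31.90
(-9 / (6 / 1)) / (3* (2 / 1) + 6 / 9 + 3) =-9 / 58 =-0.16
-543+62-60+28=-513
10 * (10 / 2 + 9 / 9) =60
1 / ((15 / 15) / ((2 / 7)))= 2 / 7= 0.29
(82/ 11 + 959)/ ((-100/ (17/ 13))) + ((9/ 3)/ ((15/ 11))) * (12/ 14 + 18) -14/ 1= 14.85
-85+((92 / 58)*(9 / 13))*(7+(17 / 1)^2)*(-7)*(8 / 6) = -3118.80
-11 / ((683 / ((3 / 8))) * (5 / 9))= -297 / 27320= -0.01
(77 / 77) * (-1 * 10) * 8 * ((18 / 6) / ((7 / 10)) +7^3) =-194480 / 7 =-27782.86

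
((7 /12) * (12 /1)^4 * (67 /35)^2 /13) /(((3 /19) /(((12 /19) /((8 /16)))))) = 62055936 /2275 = 27277.33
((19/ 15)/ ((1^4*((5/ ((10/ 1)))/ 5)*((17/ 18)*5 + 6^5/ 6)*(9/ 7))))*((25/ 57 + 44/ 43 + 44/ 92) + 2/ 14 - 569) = -68834368/ 16030701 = -4.29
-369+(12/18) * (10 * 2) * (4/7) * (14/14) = -7589/21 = -361.38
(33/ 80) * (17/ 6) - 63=-61.83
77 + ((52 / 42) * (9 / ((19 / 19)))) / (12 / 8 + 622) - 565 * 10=-48646561 / 8729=-5572.98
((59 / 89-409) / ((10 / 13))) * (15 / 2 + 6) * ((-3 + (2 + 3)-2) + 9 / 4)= -57402189 / 3560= -16124.21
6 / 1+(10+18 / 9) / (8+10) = 6.67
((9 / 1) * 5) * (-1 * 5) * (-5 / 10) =225 / 2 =112.50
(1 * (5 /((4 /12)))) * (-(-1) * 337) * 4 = 20220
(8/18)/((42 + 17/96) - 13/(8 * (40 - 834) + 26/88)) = 35772800/3394947561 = 0.01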